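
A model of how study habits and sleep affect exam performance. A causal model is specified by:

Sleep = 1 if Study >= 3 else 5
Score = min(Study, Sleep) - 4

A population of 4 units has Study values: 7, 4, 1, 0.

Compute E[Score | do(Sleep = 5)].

do(Sleep=5) breaks Sleep's dependence on Study. With Sleep=5 fixed, Score across the units is 1, 0, -3, -4, mean -1.5.

-1.5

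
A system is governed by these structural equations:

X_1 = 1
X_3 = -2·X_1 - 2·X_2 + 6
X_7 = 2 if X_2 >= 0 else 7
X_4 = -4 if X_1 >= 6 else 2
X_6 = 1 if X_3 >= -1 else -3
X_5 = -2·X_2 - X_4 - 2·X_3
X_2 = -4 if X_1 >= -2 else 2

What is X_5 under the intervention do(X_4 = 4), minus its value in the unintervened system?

-2

Intervening sets X_4 = 4 and removes its equation (X_4 = -4 if X_1 >= 6 else 2).
X_2 = -4 if X_1 >= -2 else 2  [with X_1=1]  = -4
X_3 = -2·X_1 - 2·X_2 + 6  [with X_1=1, X_2=-4]  = 12
X_5 = -2·X_2 - X_4 - 2·X_3  [with X_2=-4, X_4=4, X_3=12]  = -20
Without intervention: X_2 = -4 if X_1 >= -2 else 2  [with X_1=1]  = -4; X_3 = -2·X_1 - 2·X_2 + 6  [with X_1=1, X_2=-4]  = 12; X_4 = -4 if X_1 >= 6 else 2  [with X_1=1]  = 2; X_5 = -2·X_2 - X_4 - 2·X_3  [with X_2=-4, X_4=2, X_3=12]  = -18.
Change = -20 − (-18) = -2.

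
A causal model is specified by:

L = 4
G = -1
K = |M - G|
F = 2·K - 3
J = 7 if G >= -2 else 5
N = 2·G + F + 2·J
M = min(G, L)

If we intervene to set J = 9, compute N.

13

Under do(J=9), the mechanism J = 7 if G >= -2 else 5 is discarded; J is fixed at 9.
M = min(G, L)  [with G=-1, L=4]  = -1
K = |M - G|  [with M=-1, G=-1]  = 0
F = 2·K - 3  [with K=0]  = -3
N = 2·G + F + 2·J  [with G=-1, F=-3, J=9]  = 13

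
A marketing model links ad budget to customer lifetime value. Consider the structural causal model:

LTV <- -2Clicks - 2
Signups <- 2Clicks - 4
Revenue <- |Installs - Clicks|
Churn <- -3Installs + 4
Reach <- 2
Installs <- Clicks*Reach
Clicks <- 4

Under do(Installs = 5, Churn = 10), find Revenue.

Setting Installs = 5, Churn = 10 by intervention discards those variables' equations.
Revenue = |Installs - Clicks|  [with Installs=5, Clicks=4]  = 1

1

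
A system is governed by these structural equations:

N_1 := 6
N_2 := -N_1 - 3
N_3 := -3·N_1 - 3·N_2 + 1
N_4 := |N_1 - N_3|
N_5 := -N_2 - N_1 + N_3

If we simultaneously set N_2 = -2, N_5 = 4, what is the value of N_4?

The joint intervention fixes N_2 = -2, N_5 = 4, removing each variable's own equation.
N_3 = -3·N_1 - 3·N_2 + 1  [with N_1=6, N_2=-2]  = -11
N_4 = |N_1 - N_3|  [with N_1=6, N_3=-11]  = 17

17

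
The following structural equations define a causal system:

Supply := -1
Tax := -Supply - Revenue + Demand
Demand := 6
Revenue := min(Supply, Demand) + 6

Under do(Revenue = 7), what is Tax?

0

The intervention breaks the incoming arrows to Revenue: Revenue := min(Supply, Demand) + 6 no longer applies, and Revenue = 7.
Tax = -Supply - Revenue + Demand  [with Supply=-1, Revenue=7, Demand=6]  = 0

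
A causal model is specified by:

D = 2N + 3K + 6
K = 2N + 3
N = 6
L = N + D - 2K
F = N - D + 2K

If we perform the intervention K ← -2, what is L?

do(K=-2) replaces the equation K = 2N + 3 with the constant K = -2.
D = 2N + 3K + 6  [with N=6, K=-2]  = 12
L = N + D - 2K  [with N=6, D=12, K=-2]  = 22

22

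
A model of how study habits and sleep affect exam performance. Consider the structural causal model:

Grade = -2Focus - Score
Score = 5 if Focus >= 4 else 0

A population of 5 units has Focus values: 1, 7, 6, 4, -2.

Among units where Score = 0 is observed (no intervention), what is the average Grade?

1

E[Grade|Score=0] averages over only the 2 units with Score=0 (Focus = 1, -2): Grade = -2, 4, mean 1.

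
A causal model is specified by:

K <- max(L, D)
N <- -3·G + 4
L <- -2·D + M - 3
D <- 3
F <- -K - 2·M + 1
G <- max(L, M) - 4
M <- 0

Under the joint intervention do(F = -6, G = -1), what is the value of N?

Setting F = -6, G = -1 by intervention discards those variables' equations.
N = -3·G + 4  [with G=-1]  = 7

7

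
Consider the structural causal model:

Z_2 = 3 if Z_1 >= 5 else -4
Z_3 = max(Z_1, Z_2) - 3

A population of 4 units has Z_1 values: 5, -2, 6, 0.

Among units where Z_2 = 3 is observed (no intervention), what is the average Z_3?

E[Z_3|Z_2=3] averages over only the 2 units with Z_2=3 (Z_1 = 5, 6): Z_3 = 2, 3, mean 2.5.

2.5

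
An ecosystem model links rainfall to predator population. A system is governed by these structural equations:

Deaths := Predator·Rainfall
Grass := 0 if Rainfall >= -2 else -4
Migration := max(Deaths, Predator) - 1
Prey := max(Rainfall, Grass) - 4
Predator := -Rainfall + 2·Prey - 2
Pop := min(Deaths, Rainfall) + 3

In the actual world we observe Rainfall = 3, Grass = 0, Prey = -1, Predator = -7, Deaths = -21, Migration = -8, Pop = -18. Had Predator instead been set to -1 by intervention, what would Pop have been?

0

The intervention breaks the incoming arrows to Predator: Predator := -Rainfall + 2·Prey - 2 no longer applies, and Predator = -1.
Deaths = Predator·Rainfall  [with Predator=-1, Rainfall=3]  = -3
Pop = min(Deaths, Rainfall) + 3  [with Deaths=-3, Rainfall=3]  = 0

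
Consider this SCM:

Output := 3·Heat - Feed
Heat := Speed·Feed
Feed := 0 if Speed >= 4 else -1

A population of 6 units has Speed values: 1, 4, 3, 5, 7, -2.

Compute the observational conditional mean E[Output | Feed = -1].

Conditioning on Feed=-1 selects the 3 unit(s) with Speed ∈ {1, 3, -2}. Their Output values: -2, -8, 7. Mean = -1.

-1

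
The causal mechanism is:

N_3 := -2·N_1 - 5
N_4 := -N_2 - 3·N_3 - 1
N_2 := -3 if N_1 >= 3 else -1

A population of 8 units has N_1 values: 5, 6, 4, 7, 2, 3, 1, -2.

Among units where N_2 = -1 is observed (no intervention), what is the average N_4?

Conditioning on N_2=-1 selects the 3 unit(s) with N_1 ∈ {2, 1, -2}. Their N_4 values: 27, 21, 3. Mean = 17.

17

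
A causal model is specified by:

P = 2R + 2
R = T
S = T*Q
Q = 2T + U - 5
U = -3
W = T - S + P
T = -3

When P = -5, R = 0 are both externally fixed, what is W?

-50

Setting P = -5, R = 0 by intervention discards those variables' equations.
Q = 2T + U - 5  [with T=-3, U=-3]  = -14
S = T*Q  [with T=-3, Q=-14]  = 42
W = T - S + P  [with T=-3, S=42, P=-5]  = -50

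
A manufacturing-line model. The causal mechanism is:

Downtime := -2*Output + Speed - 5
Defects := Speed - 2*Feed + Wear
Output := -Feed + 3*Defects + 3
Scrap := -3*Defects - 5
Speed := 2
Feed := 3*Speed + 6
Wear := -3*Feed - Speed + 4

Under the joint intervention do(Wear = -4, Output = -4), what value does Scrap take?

The joint intervention fixes Wear = -4, Output = -4, removing each variable's own equation.
Feed = 3*Speed + 6  [with Speed=2]  = 12
Defects = Speed - 2*Feed + Wear  [with Speed=2, Feed=12, Wear=-4]  = -26
Scrap = -3*Defects - 5  [with Defects=-26]  = 73

73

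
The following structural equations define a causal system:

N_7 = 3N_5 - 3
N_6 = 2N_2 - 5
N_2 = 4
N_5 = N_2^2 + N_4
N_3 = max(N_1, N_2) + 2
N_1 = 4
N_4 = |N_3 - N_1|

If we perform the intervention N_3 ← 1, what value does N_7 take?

The intervention breaks the incoming arrows to N_3: N_3 = max(N_1, N_2) + 2 no longer applies, and N_3 = 1.
N_4 = |N_3 - N_1|  [with N_3=1, N_1=4]  = 3
N_5 = N_2^2 + N_4  [with N_2=4, N_4=3]  = 19
N_7 = 3N_5 - 3  [with N_5=19]  = 54

54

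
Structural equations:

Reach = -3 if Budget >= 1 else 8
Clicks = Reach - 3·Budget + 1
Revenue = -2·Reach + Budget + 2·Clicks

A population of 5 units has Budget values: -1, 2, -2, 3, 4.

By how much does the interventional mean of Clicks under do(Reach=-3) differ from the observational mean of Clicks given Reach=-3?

5.4

The intervention sets Reach=-3 in all 5 units regardless of Budget. Recomputing Clicks per unit gives 1, -8, 4, -11, -14; average -5.6.
Observing Reach=-3 restricts to units where Reach's equation naturally yields -3: Budget ∈ {2, 3, 4}. In that subpopulation Clicks = -8, -11, -14, mean -11.
Difference = -5.6 − (-11) = 5.4.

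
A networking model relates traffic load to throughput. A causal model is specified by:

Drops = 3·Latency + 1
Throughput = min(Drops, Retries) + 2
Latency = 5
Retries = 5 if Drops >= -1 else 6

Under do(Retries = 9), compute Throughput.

11

The intervention breaks the incoming arrows to Retries: Retries = 5 if Drops >= -1 else 6 no longer applies, and Retries = 9.
Drops = 3·Latency + 1  [with Latency=5]  = 16
Throughput = min(Drops, Retries) + 2  [with Drops=16, Retries=9]  = 11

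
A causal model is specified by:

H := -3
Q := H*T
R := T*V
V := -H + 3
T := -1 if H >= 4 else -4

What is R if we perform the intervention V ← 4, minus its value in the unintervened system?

8

do(V=4) replaces the equation V := -H + 3 with the constant V = 4.
T = -1 if H >= 4 else -4  [with H=-3]  = -4
R = T*V  [with T=-4, V=4]  = -16
Without intervention: T = -1 if H >= 4 else -4  [with H=-3]  = -4; V = -H + 3  [with H=-3]  = 6; R = T*V  [with T=-4, V=6]  = -24.
Change = -16 − (-24) = 8.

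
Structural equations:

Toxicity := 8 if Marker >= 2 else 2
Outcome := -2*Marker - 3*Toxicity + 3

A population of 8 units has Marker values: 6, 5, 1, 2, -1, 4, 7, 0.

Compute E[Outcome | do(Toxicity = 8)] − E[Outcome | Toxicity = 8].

Under do(Toxicity=8), Toxicity's equation is replaced by Toxicity=8 for every unit. Per-unit Outcome: -33, -31, -23, -25, -19, -29, -35, -21. Mean = -27.
Observing Toxicity=8 restricts to units where Toxicity's equation naturally yields 8: Marker ∈ {6, 5, 2, 4, 7}. In that subpopulation Outcome = -33, -31, -25, -29, -35, mean -30.6.
Difference = -27 − (-30.6) = 3.6.

3.6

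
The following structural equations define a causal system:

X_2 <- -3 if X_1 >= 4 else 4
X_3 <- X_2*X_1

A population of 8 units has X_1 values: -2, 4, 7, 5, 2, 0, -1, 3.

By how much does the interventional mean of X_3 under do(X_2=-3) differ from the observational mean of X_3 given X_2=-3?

9.25

Every unit gets X_2=-3 under the intervention. X_3 values become 6, -12, -21, -15, -6, 0, 3, -9; E[X_3|do(X_2=-3)] = -6.75.
E[X_3|X_2=-3] averages over only the 3 units with X_2=-3 (X_1 = 4, 7, 5): X_3 = -12, -21, -15, mean -16.
Difference = -6.75 − (-16) = 9.25.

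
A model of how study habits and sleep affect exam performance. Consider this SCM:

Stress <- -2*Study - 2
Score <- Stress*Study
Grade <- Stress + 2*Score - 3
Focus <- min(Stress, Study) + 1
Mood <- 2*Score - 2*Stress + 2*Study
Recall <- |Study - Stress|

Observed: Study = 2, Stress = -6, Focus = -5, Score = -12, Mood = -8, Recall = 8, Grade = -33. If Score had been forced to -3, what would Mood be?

10

Intervening sets Score = -3 and removes its equation (Score <- Stress*Study).
Stress = -2*Study - 2  [with Study=2]  = -6
Mood = 2*Score - 2*Stress + 2*Study  [with Score=-3, Stress=-6, Study=2]  = 10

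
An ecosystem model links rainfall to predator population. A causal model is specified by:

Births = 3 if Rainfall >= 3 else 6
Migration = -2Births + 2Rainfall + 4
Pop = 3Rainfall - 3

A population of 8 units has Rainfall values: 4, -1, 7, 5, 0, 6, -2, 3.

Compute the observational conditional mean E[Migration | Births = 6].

Conditioning on Births=6 selects the 3 unit(s) with Rainfall ∈ {-1, 0, -2}. Their Migration values: -10, -8, -12. Mean = -10.

-10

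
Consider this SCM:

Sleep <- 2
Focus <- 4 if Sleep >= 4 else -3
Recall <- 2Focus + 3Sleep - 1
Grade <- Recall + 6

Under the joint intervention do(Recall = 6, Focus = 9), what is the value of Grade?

The joint intervention fixes Recall = 6, Focus = 9, removing each variable's own equation.
Grade = Recall + 6  [with Recall=6]  = 12

12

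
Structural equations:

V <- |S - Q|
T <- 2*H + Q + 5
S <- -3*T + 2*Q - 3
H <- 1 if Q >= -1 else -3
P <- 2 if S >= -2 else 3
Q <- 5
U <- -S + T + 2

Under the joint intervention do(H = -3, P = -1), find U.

The joint intervention fixes H = -3, P = -1, removing each variable's own equation.
T = 2*H + Q + 5  [with H=-3, Q=5]  = 4
S = -3*T + 2*Q - 3  [with T=4, Q=5]  = -5
U = -S + T + 2  [with S=-5, T=4]  = 11

11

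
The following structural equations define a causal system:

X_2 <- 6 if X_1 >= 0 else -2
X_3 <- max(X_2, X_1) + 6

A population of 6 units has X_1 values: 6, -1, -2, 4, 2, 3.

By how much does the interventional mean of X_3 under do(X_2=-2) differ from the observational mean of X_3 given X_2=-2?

3.5

The intervention sets X_2=-2 in all 6 units regardless of X_1. Recomputing X_3 per unit gives 12, 5, 4, 10, 8, 9; average 8.
Conditioning on X_2=-2 selects the 2 unit(s) with X_1 ∈ {-1, -2}. Their X_3 values: 5, 4. Mean = 4.5.
Difference = 8 − 4.5 = 3.5.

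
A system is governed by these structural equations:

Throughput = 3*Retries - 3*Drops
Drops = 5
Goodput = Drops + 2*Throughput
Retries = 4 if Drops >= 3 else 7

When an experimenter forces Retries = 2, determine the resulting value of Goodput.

Under do(Retries=2), the mechanism Retries = 4 if Drops >= 3 else 7 is discarded; Retries is fixed at 2.
Throughput = 3*Retries - 3*Drops  [with Retries=2, Drops=5]  = -9
Goodput = Drops + 2*Throughput  [with Drops=5, Throughput=-9]  = -13

-13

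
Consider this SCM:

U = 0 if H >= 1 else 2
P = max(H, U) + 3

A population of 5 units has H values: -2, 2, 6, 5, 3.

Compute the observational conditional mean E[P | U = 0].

7

Conditioning on U=0 selects the 4 unit(s) with H ∈ {2, 6, 5, 3}. Their P values: 5, 9, 8, 6. Mean = 7.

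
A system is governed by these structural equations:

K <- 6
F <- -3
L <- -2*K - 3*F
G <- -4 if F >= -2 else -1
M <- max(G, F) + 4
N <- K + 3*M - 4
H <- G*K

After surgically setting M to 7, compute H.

Under do(M=7), the mechanism M <- max(G, F) + 4 is discarded; M is fixed at 7.
Since H is not a descendant of the intervened variable, it is unaffected.
G = -4 if F >= -2 else -1  [with F=-3]  = -1
H = G*K  [with G=-1, K=6]  = -6

-6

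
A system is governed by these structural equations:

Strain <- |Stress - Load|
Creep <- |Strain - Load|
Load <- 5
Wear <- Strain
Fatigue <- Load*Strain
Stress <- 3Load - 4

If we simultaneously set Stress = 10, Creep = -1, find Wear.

5

Setting Stress = 10, Creep = -1 by intervention discards those variables' equations.
Strain = |Stress - Load|  [with Stress=10, Load=5]  = 5
Wear = Strain  [with Strain=5]  = 5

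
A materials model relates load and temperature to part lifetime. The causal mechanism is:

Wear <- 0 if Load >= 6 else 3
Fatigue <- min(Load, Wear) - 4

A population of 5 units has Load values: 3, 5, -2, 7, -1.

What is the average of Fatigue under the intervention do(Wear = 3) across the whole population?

-2.8

Under do(Wear=3), Wear's equation is replaced by Wear=3 for every unit. Per-unit Fatigue: -1, -1, -6, -1, -5. Mean = -2.8.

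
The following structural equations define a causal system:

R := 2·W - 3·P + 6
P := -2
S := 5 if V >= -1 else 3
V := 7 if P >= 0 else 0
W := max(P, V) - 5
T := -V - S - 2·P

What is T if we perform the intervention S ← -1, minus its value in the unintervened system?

6

The intervention breaks the incoming arrows to S: S := 5 if V >= -1 else 3 no longer applies, and S = -1.
V = 7 if P >= 0 else 0  [with P=-2]  = 0
T = -V - S - 2·P  [with V=0, S=-1, P=-2]  = 5
Without intervention: V = 7 if P >= 0 else 0  [with P=-2]  = 0; S = 5 if V >= -1 else 3  [with V=0]  = 5; T = -V - S - 2·P  [with V=0, S=5, P=-2]  = -1.
Change = 5 − (-1) = 6.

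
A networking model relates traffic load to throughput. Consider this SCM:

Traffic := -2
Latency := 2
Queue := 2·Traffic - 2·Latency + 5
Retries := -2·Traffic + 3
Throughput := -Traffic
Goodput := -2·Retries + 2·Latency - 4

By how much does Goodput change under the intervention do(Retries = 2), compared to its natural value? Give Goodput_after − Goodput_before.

10

Under do(Retries=2), the mechanism Retries := -2·Traffic + 3 is discarded; Retries is fixed at 2.
Goodput = -2·Retries + 2·Latency - 4  [with Retries=2, Latency=2]  = -4
Without intervention: Retries = -2·Traffic + 3  [with Traffic=-2]  = 7; Goodput = -2·Retries + 2·Latency - 4  [with Retries=7, Latency=2]  = -14.
Change = -4 − (-14) = 10.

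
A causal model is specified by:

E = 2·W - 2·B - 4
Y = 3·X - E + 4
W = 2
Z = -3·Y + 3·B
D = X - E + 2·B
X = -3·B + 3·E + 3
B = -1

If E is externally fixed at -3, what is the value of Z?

The intervention breaks the incoming arrows to E: E = 2·W - 2·B - 4 no longer applies, and E = -3.
X = -3·B + 3·E + 3  [with B=-1, E=-3]  = -3
Y = 3·X - E + 4  [with X=-3, E=-3]  = -2
Z = -3·Y + 3·B  [with Y=-2, B=-1]  = 3

3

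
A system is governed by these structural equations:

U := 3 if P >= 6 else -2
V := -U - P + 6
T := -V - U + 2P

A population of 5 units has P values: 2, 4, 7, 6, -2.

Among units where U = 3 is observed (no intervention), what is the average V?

-3.5

Observing U=3 restricts to units where U's equation naturally yields 3: P ∈ {7, 6}. In that subpopulation V = -4, -3, mean -3.5.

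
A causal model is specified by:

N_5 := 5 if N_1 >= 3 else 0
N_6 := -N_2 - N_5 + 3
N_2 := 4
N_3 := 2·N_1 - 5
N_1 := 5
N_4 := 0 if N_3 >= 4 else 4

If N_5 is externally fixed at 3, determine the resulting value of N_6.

-4

The intervention breaks the incoming arrows to N_5: N_5 := 5 if N_1 >= 3 else 0 no longer applies, and N_5 = 3.
N_6 = -N_2 - N_5 + 3  [with N_2=4, N_5=3]  = -4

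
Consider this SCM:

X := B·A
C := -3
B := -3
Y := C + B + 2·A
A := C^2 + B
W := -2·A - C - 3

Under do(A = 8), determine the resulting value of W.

-16

The intervention breaks the incoming arrows to A: A := C^2 + B no longer applies, and A = 8.
W = -2·A - C - 3  [with A=8, C=-3]  = -16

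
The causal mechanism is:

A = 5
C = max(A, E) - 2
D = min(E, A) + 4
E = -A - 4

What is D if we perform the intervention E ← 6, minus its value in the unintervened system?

14

Under do(E=6), the mechanism E = -A - 4 is discarded; E is fixed at 6.
D = min(E, A) + 4  [with E=6, A=5]  = 9
Without intervention: E = -A - 4  [with A=5]  = -9; D = min(E, A) + 4  [with E=-9, A=5]  = -5.
Change = 9 − (-5) = 14.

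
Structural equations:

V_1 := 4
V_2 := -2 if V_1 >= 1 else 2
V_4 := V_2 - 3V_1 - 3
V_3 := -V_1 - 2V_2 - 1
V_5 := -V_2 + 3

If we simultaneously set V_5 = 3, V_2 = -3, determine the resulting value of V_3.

1

Setting V_5 = 3, V_2 = -3 by intervention discards those variables' equations.
V_3 = -V_1 - 2V_2 - 1  [with V_1=4, V_2=-3]  = 1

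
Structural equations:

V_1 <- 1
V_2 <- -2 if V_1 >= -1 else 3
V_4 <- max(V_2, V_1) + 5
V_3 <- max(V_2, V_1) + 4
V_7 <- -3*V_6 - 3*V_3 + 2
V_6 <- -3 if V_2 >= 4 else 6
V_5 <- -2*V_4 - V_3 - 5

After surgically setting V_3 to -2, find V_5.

-15

do(V_3=-2) replaces the equation V_3 <- max(V_2, V_1) + 4 with the constant V_3 = -2.
V_2 = -2 if V_1 >= -1 else 3  [with V_1=1]  = -2
V_4 = max(V_2, V_1) + 5  [with V_2=-2, V_1=1]  = 6
V_5 = -2*V_4 - V_3 - 5  [with V_4=6, V_3=-2]  = -15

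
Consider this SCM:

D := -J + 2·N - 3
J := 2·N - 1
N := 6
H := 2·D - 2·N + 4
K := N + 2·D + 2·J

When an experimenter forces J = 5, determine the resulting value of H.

do(J=5) replaces the equation J := 2·N - 1 with the constant J = 5.
D = -J + 2·N - 3  [with J=5, N=6]  = 4
H = 2·D - 2·N + 4  [with D=4, N=6]  = 0

0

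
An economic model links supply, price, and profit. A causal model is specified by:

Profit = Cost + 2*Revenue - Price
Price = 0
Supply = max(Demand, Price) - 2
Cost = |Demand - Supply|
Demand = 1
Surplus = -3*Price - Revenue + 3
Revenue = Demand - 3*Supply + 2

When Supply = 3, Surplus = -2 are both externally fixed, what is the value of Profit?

Under do(Supply = 3, Surplus = -2), each intervened variable's structural equation is replaced by its fixed value.
Cost = |Demand - Supply|  [with Demand=1, Supply=3]  = 2
Revenue = Demand - 3*Supply + 2  [with Demand=1, Supply=3]  = -6
Profit = Cost + 2*Revenue - Price  [with Cost=2, Revenue=-6, Price=0]  = -10

-10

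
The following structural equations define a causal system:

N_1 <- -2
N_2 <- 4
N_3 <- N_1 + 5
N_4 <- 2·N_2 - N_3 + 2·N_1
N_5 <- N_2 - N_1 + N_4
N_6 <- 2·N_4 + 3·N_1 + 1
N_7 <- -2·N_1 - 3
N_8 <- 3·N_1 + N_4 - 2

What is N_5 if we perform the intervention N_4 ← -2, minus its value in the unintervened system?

-3

Intervening sets N_4 = -2 and removes its equation (N_4 <- 2·N_2 - N_3 + 2·N_1).
N_5 = N_2 - N_1 + N_4  [with N_2=4, N_1=-2, N_4=-2]  = 4
Without intervention: N_3 = N_1 + 5  [with N_1=-2]  = 3; N_4 = 2·N_2 - N_3 + 2·N_1  [with N_2=4, N_3=3, N_1=-2]  = 1; N_5 = N_2 - N_1 + N_4  [with N_2=4, N_1=-2, N_4=1]  = 7.
Change = 4 − 7 = -3.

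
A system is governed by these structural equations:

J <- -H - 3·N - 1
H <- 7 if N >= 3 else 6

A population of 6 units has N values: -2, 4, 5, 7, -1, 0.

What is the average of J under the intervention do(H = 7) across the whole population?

Under do(H=7), H's equation is replaced by H=7 for every unit. Per-unit J: -2, -20, -23, -29, -5, -8. Mean = -14.5.

-14.5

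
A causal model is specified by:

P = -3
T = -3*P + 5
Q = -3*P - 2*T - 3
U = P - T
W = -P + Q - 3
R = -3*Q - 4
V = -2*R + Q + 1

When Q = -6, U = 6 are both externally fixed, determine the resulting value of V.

Under do(Q = -6, U = 6), each intervened variable's structural equation is replaced by its fixed value.
R = -3*Q - 4  [with Q=-6]  = 14
V = -2*R + Q + 1  [with R=14, Q=-6]  = -33

-33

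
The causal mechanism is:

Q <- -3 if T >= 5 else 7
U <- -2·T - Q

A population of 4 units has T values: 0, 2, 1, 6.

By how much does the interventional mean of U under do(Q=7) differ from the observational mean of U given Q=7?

-2.5

The intervention sets Q=7 in all 4 units regardless of T. Recomputing U per unit gives -7, -11, -9, -19; average -11.5.
Conditioning on Q=7 selects the 3 unit(s) with T ∈ {0, 2, 1}. Their U values: -7, -11, -9. Mean = -9.
Difference = -11.5 − (-9) = -2.5.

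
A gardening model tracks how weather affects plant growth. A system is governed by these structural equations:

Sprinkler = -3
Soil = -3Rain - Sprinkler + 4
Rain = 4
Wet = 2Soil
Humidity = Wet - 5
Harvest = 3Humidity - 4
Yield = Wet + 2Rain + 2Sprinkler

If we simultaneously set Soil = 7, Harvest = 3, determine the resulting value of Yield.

Under do(Soil = 7, Harvest = 3), each intervened variable's structural equation is replaced by its fixed value.
Wet = 2Soil  [with Soil=7]  = 14
Yield = Wet + 2Rain + 2Sprinkler  [with Wet=14, Rain=4, Sprinkler=-3]  = 16

16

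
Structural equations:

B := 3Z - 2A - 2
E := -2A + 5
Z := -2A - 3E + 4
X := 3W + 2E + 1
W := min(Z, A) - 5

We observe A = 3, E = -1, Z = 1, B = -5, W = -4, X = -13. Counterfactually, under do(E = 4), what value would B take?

Under do(E=4), the mechanism E := -2A + 5 is discarded; E is fixed at 4.
Z = -2A - 3E + 4  [with A=3, E=4]  = -14
B = 3Z - 2A - 2  [with Z=-14, A=3]  = -50

-50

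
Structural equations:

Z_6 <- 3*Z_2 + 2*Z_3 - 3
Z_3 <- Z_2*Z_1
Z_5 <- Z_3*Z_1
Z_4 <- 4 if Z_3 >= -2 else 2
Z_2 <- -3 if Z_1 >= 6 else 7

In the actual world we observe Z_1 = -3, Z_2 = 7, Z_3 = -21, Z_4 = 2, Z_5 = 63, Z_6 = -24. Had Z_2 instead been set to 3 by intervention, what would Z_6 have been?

-12

Under do(Z_2=3), the mechanism Z_2 <- -3 if Z_1 >= 6 else 7 is discarded; Z_2 is fixed at 3.
Z_3 = Z_2*Z_1  [with Z_2=3, Z_1=-3]  = -9
Z_6 = 3*Z_2 + 2*Z_3 - 3  [with Z_2=3, Z_3=-9]  = -12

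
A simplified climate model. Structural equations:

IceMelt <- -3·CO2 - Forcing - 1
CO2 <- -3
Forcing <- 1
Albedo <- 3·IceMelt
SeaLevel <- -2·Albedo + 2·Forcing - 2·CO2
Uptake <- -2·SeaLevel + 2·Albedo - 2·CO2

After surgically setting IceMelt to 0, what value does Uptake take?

The intervention breaks the incoming arrows to IceMelt: IceMelt <- -3·CO2 - Forcing - 1 no longer applies, and IceMelt = 0.
Albedo = 3·IceMelt  [with IceMelt=0]  = 0
SeaLevel = -2·Albedo + 2·Forcing - 2·CO2  [with Albedo=0, Forcing=1, CO2=-3]  = 8
Uptake = -2·SeaLevel + 2·Albedo - 2·CO2  [with SeaLevel=8, Albedo=0, CO2=-3]  = -10

-10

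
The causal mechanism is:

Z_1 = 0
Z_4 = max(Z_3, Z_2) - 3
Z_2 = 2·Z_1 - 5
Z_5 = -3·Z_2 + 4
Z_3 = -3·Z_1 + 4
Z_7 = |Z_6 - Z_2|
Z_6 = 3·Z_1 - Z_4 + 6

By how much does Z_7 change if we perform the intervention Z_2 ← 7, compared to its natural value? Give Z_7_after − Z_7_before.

-5

Under do(Z_2=7), the mechanism Z_2 = 2·Z_1 - 5 is discarded; Z_2 is fixed at 7.
Z_3 = -3·Z_1 + 4  [with Z_1=0]  = 4
Z_4 = max(Z_3, Z_2) - 3  [with Z_3=4, Z_2=7]  = 4
Z_6 = 3·Z_1 - Z_4 + 6  [with Z_1=0, Z_4=4]  = 2
Z_7 = |Z_6 - Z_2|  [with Z_6=2, Z_2=7]  = 5
Without intervention: Z_2 = 2·Z_1 - 5  [with Z_1=0]  = -5; Z_3 = -3·Z_1 + 4  [with Z_1=0]  = 4; Z_4 = max(Z_3, Z_2) - 3  [with Z_3=4, Z_2=-5]  = 1; Z_6 = 3·Z_1 - Z_4 + 6  [with Z_1=0, Z_4=1]  = 5; Z_7 = |Z_6 - Z_2|  [with Z_6=5, Z_2=-5]  = 10.
Change = 5 − 10 = -5.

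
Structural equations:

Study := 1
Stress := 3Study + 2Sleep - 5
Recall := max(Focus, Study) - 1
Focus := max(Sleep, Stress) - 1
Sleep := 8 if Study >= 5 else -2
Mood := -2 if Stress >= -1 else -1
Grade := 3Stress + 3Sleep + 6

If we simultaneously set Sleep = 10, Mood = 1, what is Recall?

16

Setting Sleep = 10, Mood = 1 by intervention discards those variables' equations.
Stress = 3Study + 2Sleep - 5  [with Study=1, Sleep=10]  = 18
Focus = max(Sleep, Stress) - 1  [with Sleep=10, Stress=18]  = 17
Recall = max(Focus, Study) - 1  [with Focus=17, Study=1]  = 16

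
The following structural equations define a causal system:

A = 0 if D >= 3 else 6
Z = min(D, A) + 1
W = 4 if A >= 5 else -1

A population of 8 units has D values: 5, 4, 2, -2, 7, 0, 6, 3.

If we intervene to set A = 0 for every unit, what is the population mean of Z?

0.75

Under do(A=0), A's equation is replaced by A=0 for every unit. Per-unit Z: 1, 1, 1, -1, 1, 1, 1, 1. Mean = 0.75.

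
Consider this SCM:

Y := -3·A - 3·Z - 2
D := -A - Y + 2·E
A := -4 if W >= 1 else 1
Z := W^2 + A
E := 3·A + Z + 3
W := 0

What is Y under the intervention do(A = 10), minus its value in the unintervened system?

-54

do(A=10) replaces the equation A := -4 if W >= 1 else 1 with the constant A = 10.
Z = W^2 + A  [with W=0, A=10]  = 10
Y = -3·A - 3·Z - 2  [with A=10, Z=10]  = -62
Without intervention: A = -4 if W >= 1 else 1  [with W=0]  = 1; Z = W^2 + A  [with W=0, A=1]  = 1; Y = -3·A - 3·Z - 2  [with A=1, Z=1]  = -8.
Change = -62 − (-8) = -54.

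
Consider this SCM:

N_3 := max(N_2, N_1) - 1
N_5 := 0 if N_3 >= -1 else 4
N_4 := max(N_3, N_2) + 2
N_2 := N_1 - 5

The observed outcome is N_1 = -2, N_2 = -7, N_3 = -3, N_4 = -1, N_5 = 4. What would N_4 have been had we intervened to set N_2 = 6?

Under do(N_2=6), the mechanism N_2 := N_1 - 5 is discarded; N_2 is fixed at 6.
N_3 = max(N_2, N_1) - 1  [with N_2=6, N_1=-2]  = 5
N_4 = max(N_3, N_2) + 2  [with N_3=5, N_2=6]  = 8

8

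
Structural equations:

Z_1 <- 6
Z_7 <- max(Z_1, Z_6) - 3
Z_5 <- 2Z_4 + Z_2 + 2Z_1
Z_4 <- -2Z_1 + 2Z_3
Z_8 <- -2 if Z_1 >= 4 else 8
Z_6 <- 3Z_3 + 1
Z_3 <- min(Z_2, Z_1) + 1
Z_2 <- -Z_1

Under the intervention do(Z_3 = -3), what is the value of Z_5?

do(Z_3=-3) replaces the equation Z_3 <- min(Z_2, Z_1) + 1 with the constant Z_3 = -3.
Z_2 = -Z_1  [with Z_1=6]  = -6
Z_4 = -2Z_1 + 2Z_3  [with Z_1=6, Z_3=-3]  = -18
Z_5 = 2Z_4 + Z_2 + 2Z_1  [with Z_4=-18, Z_2=-6, Z_1=6]  = -30

-30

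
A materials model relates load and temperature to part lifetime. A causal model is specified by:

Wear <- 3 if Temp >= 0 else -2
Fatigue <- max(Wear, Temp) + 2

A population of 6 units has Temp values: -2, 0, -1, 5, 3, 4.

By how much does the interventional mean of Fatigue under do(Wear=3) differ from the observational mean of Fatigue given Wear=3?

-0.25

do(Wear=3) breaks Wear's dependence on Temp. With Wear=3 fixed, Fatigue across the units is 5, 5, 5, 7, 5, 6, mean 5.5.
E[Fatigue|Wear=3] averages over only the 4 units with Wear=3 (Temp = 0, 5, 3, 4): Fatigue = 5, 7, 5, 6, mean 5.75.
Difference = 5.5 − 5.75 = -0.25.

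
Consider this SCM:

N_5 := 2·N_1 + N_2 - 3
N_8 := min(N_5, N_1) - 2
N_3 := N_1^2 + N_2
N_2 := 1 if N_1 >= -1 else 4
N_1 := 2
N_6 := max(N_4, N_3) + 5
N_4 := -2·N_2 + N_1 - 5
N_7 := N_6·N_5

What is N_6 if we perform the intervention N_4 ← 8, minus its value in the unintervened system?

Under do(N_4=8), the mechanism N_4 := -2·N_2 + N_1 - 5 is discarded; N_4 is fixed at 8.
N_2 = 1 if N_1 >= -1 else 4  [with N_1=2]  = 1
N_3 = N_1^2 + N_2  [with N_1=2, N_2=1]  = 5
N_6 = max(N_4, N_3) + 5  [with N_4=8, N_3=5]  = 13
Without intervention: N_2 = 1 if N_1 >= -1 else 4  [with N_1=2]  = 1; N_3 = N_1^2 + N_2  [with N_1=2, N_2=1]  = 5; N_4 = -2·N_2 + N_1 - 5  [with N_2=1, N_1=2]  = -5; N_6 = max(N_4, N_3) + 5  [with N_4=-5, N_3=5]  = 10.
Change = 13 − 10 = 3.

3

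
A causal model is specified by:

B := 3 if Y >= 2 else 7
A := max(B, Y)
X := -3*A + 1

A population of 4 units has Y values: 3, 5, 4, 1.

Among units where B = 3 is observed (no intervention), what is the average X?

-11

Observing B=3 restricts to units where B's equation naturally yields 3: Y ∈ {3, 5, 4}. In that subpopulation X = -8, -14, -11, mean -11.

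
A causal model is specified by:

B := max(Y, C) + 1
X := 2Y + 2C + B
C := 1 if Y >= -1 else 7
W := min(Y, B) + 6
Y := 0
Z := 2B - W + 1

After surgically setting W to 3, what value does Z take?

2

Under do(W=3), the mechanism W := min(Y, B) + 6 is discarded; W is fixed at 3.
C = 1 if Y >= -1 else 7  [with Y=0]  = 1
B = max(Y, C) + 1  [with Y=0, C=1]  = 2
Z = 2B - W + 1  [with B=2, W=3]  = 2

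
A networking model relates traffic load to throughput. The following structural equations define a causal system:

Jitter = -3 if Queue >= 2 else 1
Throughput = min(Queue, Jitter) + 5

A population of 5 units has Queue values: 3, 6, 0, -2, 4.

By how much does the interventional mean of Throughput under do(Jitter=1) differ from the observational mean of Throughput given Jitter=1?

Under do(Jitter=1), Jitter's equation is replaced by Jitter=1 for every unit. Per-unit Throughput: 6, 6, 5, 3, 6. Mean = 5.2.
Conditioning on Jitter=1 selects the 2 unit(s) with Queue ∈ {0, -2}. Their Throughput values: 5, 3. Mean = 4.
Difference = 5.2 − 4 = 1.2.

1.2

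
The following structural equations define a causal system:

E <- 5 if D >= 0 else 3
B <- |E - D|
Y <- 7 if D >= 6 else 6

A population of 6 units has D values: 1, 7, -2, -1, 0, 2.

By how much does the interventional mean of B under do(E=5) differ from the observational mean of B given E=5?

Every unit gets E=5 under the intervention. B values become 4, 2, 7, 6, 5, 3; E[B|do(E=5)] = 4.5.
Conditioning on E=5 selects the 4 unit(s) with D ∈ {1, 7, 0, 2}. Their B values: 4, 2, 5, 3. Mean = 3.5.
Difference = 4.5 − 3.5 = 1.

1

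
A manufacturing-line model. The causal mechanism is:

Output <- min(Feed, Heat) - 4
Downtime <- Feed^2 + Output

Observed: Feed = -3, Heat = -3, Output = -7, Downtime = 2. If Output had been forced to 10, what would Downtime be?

The intervention breaks the incoming arrows to Output: Output <- min(Feed, Heat) - 4 no longer applies, and Output = 10.
Downtime = Feed^2 + Output  [with Feed=-3, Output=10]  = 19

19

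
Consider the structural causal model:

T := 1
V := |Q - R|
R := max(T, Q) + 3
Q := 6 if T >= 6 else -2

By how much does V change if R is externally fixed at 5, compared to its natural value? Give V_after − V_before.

1

The intervention breaks the incoming arrows to R: R := max(T, Q) + 3 no longer applies, and R = 5.
Q = 6 if T >= 6 else -2  [with T=1]  = -2
V = |Q - R|  [with Q=-2, R=5]  = 7
Without intervention: Q = 6 if T >= 6 else -2  [with T=1]  = -2; R = max(T, Q) + 3  [with T=1, Q=-2]  = 4; V = |Q - R|  [with Q=-2, R=4]  = 6.
Change = 7 − 6 = 1.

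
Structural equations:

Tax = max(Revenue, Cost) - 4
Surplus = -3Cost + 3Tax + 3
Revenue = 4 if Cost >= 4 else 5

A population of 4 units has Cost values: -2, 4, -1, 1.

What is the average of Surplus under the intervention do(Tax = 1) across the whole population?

do(Tax=1) breaks Tax's dependence on Cost. With Tax=1 fixed, Surplus across the units is 12, -6, 9, 3, mean 4.5.

4.5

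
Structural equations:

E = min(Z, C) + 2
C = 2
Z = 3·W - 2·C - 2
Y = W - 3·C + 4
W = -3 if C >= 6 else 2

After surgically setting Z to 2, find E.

The intervention breaks the incoming arrows to Z: Z = 3·W - 2·C - 2 no longer applies, and Z = 2.
E = min(Z, C) + 2  [with Z=2, C=2]  = 4

4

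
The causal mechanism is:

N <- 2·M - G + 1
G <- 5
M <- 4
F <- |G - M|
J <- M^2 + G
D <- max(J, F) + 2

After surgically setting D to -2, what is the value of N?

4

The intervention breaks the incoming arrows to D: D <- max(J, F) + 2 no longer applies, and D = -2.
Since N is not a descendant of the intervened variable, it is unaffected.
N = 2·M - G + 1  [with M=4, G=5]  = 4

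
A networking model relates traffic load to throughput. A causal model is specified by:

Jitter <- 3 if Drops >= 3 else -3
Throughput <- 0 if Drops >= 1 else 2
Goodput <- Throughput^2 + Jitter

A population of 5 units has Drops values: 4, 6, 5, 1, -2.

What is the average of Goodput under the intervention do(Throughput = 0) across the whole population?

0.6

Every unit gets Throughput=0 under the intervention. Goodput values become 3, 3, 3, -3, -3; E[Goodput|do(Throughput=0)] = 0.6.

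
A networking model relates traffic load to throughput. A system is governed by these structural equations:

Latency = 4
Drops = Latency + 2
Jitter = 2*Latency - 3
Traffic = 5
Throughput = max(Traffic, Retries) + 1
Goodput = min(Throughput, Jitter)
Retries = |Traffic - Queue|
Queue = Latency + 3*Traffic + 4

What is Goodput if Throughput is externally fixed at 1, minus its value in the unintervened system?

do(Throughput=1) replaces the equation Throughput = max(Traffic, Retries) + 1 with the constant Throughput = 1.
Jitter = 2*Latency - 3  [with Latency=4]  = 5
Goodput = min(Throughput, Jitter)  [with Throughput=1, Jitter=5]  = 1
Without intervention: Queue = Latency + 3*Traffic + 4  [with Latency=4, Traffic=5]  = 23; Retries = |Traffic - Queue|  [with Traffic=5, Queue=23]  = 18; Jitter = 2*Latency - 3  [with Latency=4]  = 5; Throughput = max(Traffic, Retries) + 1  [with Traffic=5, Retries=18]  = 19; Goodput = min(Throughput, Jitter)  [with Throughput=19, Jitter=5]  = 5.
Change = 1 − 5 = -4.

-4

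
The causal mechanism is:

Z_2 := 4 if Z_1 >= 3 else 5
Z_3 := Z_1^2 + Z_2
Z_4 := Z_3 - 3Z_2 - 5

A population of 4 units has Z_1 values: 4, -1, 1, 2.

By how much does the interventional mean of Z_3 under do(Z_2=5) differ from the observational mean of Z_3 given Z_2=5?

3.5

Every unit gets Z_2=5 under the intervention. Z_3 values become 21, 6, 6, 9; E[Z_3|do(Z_2=5)] = 10.5.
Conditioning on Z_2=5 selects the 3 unit(s) with Z_1 ∈ {-1, 1, 2}. Their Z_3 values: 6, 6, 9. Mean = 7.
Difference = 10.5 − 7 = 3.5.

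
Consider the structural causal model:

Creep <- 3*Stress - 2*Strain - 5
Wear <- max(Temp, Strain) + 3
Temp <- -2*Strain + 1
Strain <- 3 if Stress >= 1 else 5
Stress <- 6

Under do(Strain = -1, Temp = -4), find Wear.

Under do(Strain = -1, Temp = -4), each intervened variable's structural equation is replaced by its fixed value.
Wear = max(Temp, Strain) + 3  [with Temp=-4, Strain=-1]  = 2

2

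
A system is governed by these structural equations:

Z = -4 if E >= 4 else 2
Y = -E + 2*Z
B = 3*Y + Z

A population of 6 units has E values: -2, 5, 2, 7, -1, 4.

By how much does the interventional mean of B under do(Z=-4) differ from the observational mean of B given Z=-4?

8.5

Under do(Z=-4), Z's equation is replaced by Z=-4 for every unit. Per-unit B: -22, -43, -34, -49, -25, -40. Mean = -35.5.
Observing Z=-4 restricts to units where Z's equation naturally yields -4: E ∈ {5, 7, 4}. In that subpopulation B = -43, -49, -40, mean -44.
Difference = -35.5 − (-44) = 8.5.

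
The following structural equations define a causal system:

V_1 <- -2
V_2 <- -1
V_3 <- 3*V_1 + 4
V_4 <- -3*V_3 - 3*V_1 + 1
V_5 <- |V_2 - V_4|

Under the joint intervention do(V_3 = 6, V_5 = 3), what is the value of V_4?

-11

The joint intervention fixes V_3 = 6, V_5 = 3, removing each variable's own equation.
V_4 = -3*V_3 - 3*V_1 + 1  [with V_3=6, V_1=-2]  = -11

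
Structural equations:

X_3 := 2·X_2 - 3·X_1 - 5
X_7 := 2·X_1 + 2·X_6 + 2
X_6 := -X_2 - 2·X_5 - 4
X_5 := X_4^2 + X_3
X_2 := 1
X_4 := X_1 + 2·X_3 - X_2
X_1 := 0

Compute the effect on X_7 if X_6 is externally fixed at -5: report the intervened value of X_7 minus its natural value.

Intervening sets X_6 = -5 and removes its equation (X_6 := -X_2 - 2·X_5 - 4).
X_7 = 2·X_1 + 2·X_6 + 2  [with X_1=0, X_6=-5]  = -8
Without intervention: X_3 = 2·X_2 - 3·X_1 - 5  [with X_2=1, X_1=0]  = -3; X_4 = X_1 + 2·X_3 - X_2  [with X_1=0, X_3=-3, X_2=1]  = -7; X_5 = X_4^2 + X_3  [with X_4=-7, X_3=-3]  = 46; X_6 = -X_2 - 2·X_5 - 4  [with X_2=1, X_5=46]  = -97; X_7 = 2·X_1 + 2·X_6 + 2  [with X_1=0, X_6=-97]  = -192.
Change = -8 − (-192) = 184.

184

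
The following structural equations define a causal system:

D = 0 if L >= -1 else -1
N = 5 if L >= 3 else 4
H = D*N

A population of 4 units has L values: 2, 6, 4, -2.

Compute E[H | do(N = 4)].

The intervention sets N=4 in all 4 units regardless of L. Recomputing H per unit gives 0, 0, 0, -4; average -1.

-1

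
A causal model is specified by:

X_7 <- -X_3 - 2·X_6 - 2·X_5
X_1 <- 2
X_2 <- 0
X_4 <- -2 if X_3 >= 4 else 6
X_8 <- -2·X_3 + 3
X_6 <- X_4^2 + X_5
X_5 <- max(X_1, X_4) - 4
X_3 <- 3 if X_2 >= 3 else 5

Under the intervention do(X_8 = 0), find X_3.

Under do(X_8=0), the mechanism X_8 <- -2·X_3 + 3 is discarded; X_8 is fixed at 0.
No directed path runs from X_8 to X_3, so X_3 keeps its natural value.
X_3 = 3 if X_2 >= 3 else 5  [with X_2=0]  = 5

5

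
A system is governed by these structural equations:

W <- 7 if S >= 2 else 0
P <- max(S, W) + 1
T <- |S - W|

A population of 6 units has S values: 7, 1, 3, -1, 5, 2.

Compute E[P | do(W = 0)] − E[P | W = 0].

do(W=0) breaks W's dependence on S. With W=0 fixed, P across the units is 8, 2, 4, 1, 6, 3, mean 4.
Conditioning on W=0 selects the 2 unit(s) with S ∈ {1, -1}. Their P values: 2, 1. Mean = 1.5.
Difference = 4 − 1.5 = 2.5.

2.5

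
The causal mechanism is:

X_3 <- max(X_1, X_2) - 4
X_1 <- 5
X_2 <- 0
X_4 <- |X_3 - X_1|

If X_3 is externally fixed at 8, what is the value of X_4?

The intervention breaks the incoming arrows to X_3: X_3 <- max(X_1, X_2) - 4 no longer applies, and X_3 = 8.
X_4 = |X_3 - X_1|  [with X_3=8, X_1=5]  = 3

3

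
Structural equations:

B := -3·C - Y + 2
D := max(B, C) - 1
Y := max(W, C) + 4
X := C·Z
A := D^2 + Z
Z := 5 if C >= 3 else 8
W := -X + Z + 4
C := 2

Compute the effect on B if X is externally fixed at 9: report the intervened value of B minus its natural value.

-1

The intervention breaks the incoming arrows to X: X := C·Z no longer applies, and X = 9.
Z = 5 if C >= 3 else 8  [with C=2]  = 8
W = -X + Z + 4  [with X=9, Z=8]  = 3
Y = max(W, C) + 4  [with W=3, C=2]  = 7
B = -3·C - Y + 2  [with C=2, Y=7]  = -11
Without intervention: Z = 5 if C >= 3 else 8  [with C=2]  = 8; X = C·Z  [with C=2, Z=8]  = 16; W = -X + Z + 4  [with X=16, Z=8]  = -4; Y = max(W, C) + 4  [with W=-4, C=2]  = 6; B = -3·C - Y + 2  [with C=2, Y=6]  = -10.
Change = -11 − (-10) = -1.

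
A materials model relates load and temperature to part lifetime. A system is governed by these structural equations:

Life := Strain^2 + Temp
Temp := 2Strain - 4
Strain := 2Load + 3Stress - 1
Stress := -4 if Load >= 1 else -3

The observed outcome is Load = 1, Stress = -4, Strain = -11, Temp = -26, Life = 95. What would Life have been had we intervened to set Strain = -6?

do(Strain=-6) replaces the equation Strain := 2Load + 3Stress - 1 with the constant Strain = -6.
Temp = 2Strain - 4  [with Strain=-6]  = -16
Life = Strain^2 + Temp  [with Strain=-6, Temp=-16]  = 20

20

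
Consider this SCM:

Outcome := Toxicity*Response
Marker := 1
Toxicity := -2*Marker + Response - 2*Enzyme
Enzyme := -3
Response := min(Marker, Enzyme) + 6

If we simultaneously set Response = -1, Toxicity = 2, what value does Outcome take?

-2

Setting Response = -1, Toxicity = 2 by intervention discards those variables' equations.
Outcome = Toxicity*Response  [with Toxicity=2, Response=-1]  = -2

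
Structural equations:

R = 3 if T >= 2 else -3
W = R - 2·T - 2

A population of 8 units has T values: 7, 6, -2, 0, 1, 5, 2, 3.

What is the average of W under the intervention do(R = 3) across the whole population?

do(R=3) breaks R's dependence on T. With R=3 fixed, W across the units is -13, -11, 5, 1, -1, -9, -3, -5, mean -4.5.

-4.5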